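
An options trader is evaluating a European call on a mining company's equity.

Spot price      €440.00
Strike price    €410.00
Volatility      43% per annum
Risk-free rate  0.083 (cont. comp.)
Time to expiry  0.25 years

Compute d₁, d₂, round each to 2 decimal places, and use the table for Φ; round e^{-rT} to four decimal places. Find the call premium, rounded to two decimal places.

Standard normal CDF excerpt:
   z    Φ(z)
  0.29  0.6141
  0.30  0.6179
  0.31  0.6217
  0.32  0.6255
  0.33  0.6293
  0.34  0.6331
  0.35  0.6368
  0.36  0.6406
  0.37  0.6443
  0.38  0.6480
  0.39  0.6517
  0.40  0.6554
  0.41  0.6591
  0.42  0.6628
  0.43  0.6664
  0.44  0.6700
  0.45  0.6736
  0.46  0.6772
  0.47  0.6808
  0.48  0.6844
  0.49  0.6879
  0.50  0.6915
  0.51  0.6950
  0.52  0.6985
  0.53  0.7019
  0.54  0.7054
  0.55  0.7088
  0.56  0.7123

σ√T = 0.43·√0.25 = 0.2150
d₁ = [ln(440/410) + (0.083 + 0.43²/2)·0.25] / 0.2150 = [0.0706 + 0.0439] / 0.2150 = 0.5325 → 0.53
d₂ = d₁ − σ√T = 0.5325 − 0.2150 = 0.3175 → 0.32
e^(−rT) = e^(−0.083·0.25) = 0.9795
N(d₁) = N(0.53) = 0.7019;  N(d₂) = N(0.32) = 0.6255
C = 440·0.7019 − 410·0.9795·0.6255 = 308.8360 − 251.1977 = 57.6383

€57.64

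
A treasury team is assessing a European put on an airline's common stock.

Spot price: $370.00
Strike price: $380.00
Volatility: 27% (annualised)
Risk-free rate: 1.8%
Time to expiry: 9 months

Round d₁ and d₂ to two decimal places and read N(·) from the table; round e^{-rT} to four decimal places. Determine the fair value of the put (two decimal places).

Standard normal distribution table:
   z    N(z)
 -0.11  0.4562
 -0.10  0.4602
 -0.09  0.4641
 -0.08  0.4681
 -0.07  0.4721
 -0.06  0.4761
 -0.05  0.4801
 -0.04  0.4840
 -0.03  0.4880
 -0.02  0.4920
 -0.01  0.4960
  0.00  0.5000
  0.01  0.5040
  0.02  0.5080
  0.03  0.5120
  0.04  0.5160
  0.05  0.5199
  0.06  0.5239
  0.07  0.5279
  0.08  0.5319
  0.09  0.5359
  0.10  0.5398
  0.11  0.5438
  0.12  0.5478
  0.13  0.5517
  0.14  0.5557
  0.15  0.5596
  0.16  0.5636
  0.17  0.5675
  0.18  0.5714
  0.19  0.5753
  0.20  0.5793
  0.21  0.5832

$36.60

T = 0.75;  σ√T = 0.2338
ln(S/K) + (r + σ²/2)T = ln(370/380) + (0.018 + 0.27²/2)·0.75 = -0.0267 + 0.0408 = 0.0142
d₁ = 0.0142 / 0.2338 = 0.0606 which rounds to 0.06
d₂ = d₁ − σ√T = 0.0606 − 0.2338 = -0.1732 which rounds to -0.17
e^(−rT) = e^(−0.018·0.75) = 0.9866
N(−d₂) = N(0.17) = 0.5675;  N(−d₁) = N(-0.06) = 0.4761
P = 380·0.9866·0.5675 − 370·0.4761 = 212.7603 − 176.1570 = 36.6033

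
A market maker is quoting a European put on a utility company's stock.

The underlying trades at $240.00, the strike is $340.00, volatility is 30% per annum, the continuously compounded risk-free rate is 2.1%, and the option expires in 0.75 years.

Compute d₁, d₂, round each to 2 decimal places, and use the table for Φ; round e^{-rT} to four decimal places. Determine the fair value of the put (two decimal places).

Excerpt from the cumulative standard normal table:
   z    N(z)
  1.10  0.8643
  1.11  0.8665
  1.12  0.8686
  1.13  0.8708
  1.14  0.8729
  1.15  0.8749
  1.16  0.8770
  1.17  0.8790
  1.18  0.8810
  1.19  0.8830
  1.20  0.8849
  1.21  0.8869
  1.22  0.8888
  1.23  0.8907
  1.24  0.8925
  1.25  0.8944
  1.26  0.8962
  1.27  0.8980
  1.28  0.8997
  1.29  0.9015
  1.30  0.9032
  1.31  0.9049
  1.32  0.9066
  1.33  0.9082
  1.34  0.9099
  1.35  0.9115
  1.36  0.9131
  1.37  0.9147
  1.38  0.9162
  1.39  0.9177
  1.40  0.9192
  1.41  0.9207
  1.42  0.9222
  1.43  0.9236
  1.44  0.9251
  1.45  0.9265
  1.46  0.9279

σ√T = 0.3·√0.75 = 0.2598
ln(S/K) + (r + σ²/2)T = ln(240/340) + (0.021 + 0.3²/2)·0.75 = -0.3483 + 0.0495 = -0.2988
d₁ = -0.2988 / 0.2598 = -1.1501 which rounds to -1.15
d₂ = d₁ − σ√T = -1.1501 − 0.2598 = -1.4099 which rounds to -1.41
e^(−rT) = e^(−0.021·0.75) = 0.9844
N(−d₂) = N(1.41) = 0.9207;  N(−d₁) = N(1.15) = 0.8749
P = 340·0.9844·0.9207 − 240·0.8749 = 308.1546 − 209.9760 = 98.1786

$98.18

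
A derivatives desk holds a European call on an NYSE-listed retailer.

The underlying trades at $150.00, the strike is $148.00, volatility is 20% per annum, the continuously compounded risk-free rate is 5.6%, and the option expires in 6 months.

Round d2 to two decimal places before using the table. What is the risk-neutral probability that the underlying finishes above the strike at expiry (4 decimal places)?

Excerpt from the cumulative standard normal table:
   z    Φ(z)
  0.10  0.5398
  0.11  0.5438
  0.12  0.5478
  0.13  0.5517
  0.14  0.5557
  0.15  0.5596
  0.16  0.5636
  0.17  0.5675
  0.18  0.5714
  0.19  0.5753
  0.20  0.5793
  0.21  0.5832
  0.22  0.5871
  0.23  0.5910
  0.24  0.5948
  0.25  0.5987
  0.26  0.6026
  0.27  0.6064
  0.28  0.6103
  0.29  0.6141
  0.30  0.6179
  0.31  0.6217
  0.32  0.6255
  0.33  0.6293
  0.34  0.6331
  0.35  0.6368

0.5871

σ√T = 0.2·√0.5 = 0.1414
ln(S/K) + (r + σ²/2)T = ln(150/148) + (0.056 + 0.2²/2)·0.5 = 0.0134 + 0.0380 = 0.0514
d₁ = 0.0514 / 0.1414 = 0.3636 → 0.36
d₂ = d₁ − σ√T = 0.3636 − 0.1414 = 0.2222 → 0.22
Risk-neutral Pr[S_T > K] = N(d₂) = N(0.22) = 0.5871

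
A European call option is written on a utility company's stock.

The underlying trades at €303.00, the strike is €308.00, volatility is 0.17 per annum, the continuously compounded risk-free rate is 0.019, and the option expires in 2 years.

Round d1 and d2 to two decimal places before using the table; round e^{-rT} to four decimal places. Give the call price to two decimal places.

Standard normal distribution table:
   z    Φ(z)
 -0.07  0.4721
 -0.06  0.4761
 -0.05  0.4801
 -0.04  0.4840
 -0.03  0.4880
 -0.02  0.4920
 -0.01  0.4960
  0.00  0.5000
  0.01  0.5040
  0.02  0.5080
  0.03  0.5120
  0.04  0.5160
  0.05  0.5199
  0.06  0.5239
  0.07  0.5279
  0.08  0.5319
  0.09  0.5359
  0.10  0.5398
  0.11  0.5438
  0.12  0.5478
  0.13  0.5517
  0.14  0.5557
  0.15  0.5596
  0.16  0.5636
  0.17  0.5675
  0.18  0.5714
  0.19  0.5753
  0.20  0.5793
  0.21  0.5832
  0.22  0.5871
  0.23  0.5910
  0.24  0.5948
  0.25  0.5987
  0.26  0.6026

€32.01

σ√T = 0.17·√2 = 0.2404
d₁ = [ln(303/308) + (0.019 + 0.17²/2)·2] / 0.2404 = [-0.0164 + 0.0669] / 0.2404 = 0.2102 ≈ 0.21
d₂ = d₁ − σ√T = 0.2102 − 0.2404 = -0.0302 ≈ -0.03
e^(−rT) = e^(−0.019·2) = 0.9627
C = 303·N(0.21) − 308·0.9627·N(-0.03) = 303·0.5832 − 308·0.9627·0.4880 = 176.7096 − 144.6977 = 32.0119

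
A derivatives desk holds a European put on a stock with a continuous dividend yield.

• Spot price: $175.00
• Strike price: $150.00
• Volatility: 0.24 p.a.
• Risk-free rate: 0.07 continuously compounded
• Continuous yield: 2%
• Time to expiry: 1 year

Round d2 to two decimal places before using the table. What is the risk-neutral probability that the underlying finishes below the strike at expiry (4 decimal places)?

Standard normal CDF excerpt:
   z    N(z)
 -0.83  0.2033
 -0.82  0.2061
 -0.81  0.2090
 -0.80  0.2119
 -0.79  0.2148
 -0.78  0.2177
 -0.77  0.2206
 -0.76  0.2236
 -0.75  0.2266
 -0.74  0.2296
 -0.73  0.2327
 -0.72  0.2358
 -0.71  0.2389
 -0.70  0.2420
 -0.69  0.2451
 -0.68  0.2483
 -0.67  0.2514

T = 1;  σ√T = 0.2400
d₁ = [ln(175/150) + (0.07 − 0.02 + ½·0.24²)·1] / (σ√T) = (0.1542 + 0.0788) / 0.2400 = 0.9706 ⇒ 0.97
d₂ = 0.9706 − 0.2400 = 0.7306 ⇒ 0.73
Pr(exercise) under Q = N(−d₂) = N(-0.73) = 0.2327

0.2327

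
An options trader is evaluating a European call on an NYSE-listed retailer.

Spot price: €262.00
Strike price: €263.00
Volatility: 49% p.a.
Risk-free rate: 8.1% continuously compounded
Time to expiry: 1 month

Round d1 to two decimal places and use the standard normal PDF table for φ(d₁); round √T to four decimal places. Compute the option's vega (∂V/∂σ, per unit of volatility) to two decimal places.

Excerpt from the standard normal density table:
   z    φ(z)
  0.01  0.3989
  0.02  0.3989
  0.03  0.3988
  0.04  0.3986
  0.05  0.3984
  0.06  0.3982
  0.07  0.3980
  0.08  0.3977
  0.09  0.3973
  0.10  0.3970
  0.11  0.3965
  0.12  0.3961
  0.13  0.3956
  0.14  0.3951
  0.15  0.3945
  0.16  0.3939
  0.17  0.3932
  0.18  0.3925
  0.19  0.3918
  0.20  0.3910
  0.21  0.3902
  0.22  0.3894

30.05

σ√T = 0.49·√0.08333 = 0.1415
d₁ = [ln(262/263) + (0.081 + 0.49²/2)·0.08333] / 0.1415 = [-0.0038 + 0.0168] / 0.1415 = 0.0915 ⇒ 0.09
√T = √0.08333 = 0.2887
φ(d₁) = φ(0.09) = 0.3973
vega = S·φ(d₁)·√T = 262·0.3973·0.2887 = 30.0515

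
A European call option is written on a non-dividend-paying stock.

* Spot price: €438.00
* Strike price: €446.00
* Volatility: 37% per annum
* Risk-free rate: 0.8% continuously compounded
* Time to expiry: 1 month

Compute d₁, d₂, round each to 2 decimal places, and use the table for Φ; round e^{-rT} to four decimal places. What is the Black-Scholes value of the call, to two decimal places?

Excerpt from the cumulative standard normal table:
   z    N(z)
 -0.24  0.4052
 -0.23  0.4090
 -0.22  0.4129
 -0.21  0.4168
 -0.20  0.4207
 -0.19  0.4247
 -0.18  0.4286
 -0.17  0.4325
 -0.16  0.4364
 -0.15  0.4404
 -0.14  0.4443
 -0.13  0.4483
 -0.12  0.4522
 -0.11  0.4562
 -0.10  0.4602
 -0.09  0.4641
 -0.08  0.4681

€15.79

σ√T = 0.37·√0.08333 = 0.1068
d₁ = [ln(438/446) + (0.008 + ½·0.37²)·0.08333] / (σ√T) = (-0.0181 + 0.0064) / 0.1068 = -0.1098 ≈ -0.11
d₂ = -0.1098 − 0.1068 = -0.2166 ≈ -0.22
e^(−rT) = e^(−0.008·0.08333) = 0.9993
N(d₁) = N(-0.11) = 0.4562;  N(d₂) = N(-0.22) = 0.4129
C = 438·0.4562 − 446·0.9993·0.4129 = 199.8156 − 184.0245 = 15.7911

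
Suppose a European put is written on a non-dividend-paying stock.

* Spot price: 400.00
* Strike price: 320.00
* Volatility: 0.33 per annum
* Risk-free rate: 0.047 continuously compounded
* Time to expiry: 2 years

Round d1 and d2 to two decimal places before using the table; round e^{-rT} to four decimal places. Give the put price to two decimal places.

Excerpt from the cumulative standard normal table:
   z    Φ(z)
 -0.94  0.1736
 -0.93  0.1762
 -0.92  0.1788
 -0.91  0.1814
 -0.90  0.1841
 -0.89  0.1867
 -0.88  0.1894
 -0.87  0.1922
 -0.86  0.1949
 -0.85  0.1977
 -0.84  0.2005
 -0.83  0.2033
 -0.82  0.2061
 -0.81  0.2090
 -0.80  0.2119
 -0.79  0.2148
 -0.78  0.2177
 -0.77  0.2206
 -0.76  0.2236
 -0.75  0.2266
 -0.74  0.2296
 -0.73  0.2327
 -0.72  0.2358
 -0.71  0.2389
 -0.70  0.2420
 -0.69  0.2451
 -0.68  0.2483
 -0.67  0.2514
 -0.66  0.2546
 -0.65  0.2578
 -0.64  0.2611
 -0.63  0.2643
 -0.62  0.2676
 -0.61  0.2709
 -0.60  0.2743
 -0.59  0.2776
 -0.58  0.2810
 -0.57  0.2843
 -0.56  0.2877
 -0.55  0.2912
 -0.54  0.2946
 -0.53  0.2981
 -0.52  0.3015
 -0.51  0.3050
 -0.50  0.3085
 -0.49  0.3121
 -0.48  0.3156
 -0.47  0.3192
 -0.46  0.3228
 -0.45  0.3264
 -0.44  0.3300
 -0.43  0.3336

22.52

σ√T = 0.33 × 1.4142 = 0.4667
d₁ = [ln(400/320) + (0.047 + 0.33²/2)·2] / 0.4667 = [0.2231 + 0.2029] / 0.4667 = 0.9129 ≈ 0.91
d₂ = d₁ − σ√T = 0.9129 − 0.4667 = 0.4462 ≈ 0.45
exp(−rT) = exp(−0.047·2) = 0.9103
N(−d₂) = N(-0.45) = 0.3264;  N(−d₁) = N(-0.91) = 0.1814
P = 320·0.9103·0.3264 − 400·0.1814 = 95.0790 − 72.5600 = 22.5190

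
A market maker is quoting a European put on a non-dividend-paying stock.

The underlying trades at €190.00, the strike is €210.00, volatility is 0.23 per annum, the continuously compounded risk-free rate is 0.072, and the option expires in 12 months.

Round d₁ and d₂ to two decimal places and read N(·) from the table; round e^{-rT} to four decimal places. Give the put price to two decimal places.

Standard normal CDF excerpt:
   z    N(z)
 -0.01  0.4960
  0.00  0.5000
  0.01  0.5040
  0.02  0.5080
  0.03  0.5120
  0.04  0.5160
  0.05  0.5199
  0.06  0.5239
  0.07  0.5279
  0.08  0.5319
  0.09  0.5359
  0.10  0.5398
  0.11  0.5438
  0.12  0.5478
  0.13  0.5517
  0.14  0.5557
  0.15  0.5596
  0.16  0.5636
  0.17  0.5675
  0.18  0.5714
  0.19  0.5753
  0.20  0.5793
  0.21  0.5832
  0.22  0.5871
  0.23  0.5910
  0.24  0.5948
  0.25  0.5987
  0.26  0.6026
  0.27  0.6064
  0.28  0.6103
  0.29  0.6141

σ√T = 0.23 × 1.0000 = 0.2300
d₁ = [ln(190/210) + (0.072 + 0.23²/2)·1] / 0.2300 = [-0.1001 + 0.0984] / 0.2300 = -0.0071 which rounds to -0.01
d₂ = d₁ − σ√T = -0.0071 − 0.2300 = -0.2371 which rounds to -0.24
exp(−rT) = exp(−0.072·1) = 0.9305
P = 210·0.9305·N(0.24) − 190·N(0.01) = 210·0.9305·0.5948 − 190·0.5040 = 116.2269 − 95.7600 = 20.4669

€20.47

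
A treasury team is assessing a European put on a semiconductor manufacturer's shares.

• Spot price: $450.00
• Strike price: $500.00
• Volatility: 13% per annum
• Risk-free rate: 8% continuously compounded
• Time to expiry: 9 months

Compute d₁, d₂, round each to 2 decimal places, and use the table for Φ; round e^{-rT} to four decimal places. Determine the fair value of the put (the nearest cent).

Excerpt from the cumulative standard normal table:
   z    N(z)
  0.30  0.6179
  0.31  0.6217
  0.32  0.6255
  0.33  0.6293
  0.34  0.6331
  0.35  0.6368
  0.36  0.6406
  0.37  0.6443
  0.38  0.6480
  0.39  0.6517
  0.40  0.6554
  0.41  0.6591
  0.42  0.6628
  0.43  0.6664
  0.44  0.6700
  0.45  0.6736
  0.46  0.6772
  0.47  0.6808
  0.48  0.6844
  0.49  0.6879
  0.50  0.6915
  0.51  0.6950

$32.33

σ√T = 0.13 × 0.8660 = 0.1126
ln(S/K) + (r + σ²/2)T = ln(450/500) + (0.08 + 0.13²/2)·0.75 = -0.1054 + 0.0663 = -0.0390
d₁ = -0.0390 / 0.1126 = -0.3466 → -0.35
d₂ = d₁ − σ√T = -0.3466 − 0.1126 = -0.4592 → -0.46
exp(−rT) = exp(−0.08·0.75) = 0.9418
N(−d₂) = N(0.46) = 0.6772;  N(−d₁) = N(0.35) = 0.6368
P = 500·0.9418·0.6772 − 450·0.6368 = 318.8935 − 286.5600 = 32.3335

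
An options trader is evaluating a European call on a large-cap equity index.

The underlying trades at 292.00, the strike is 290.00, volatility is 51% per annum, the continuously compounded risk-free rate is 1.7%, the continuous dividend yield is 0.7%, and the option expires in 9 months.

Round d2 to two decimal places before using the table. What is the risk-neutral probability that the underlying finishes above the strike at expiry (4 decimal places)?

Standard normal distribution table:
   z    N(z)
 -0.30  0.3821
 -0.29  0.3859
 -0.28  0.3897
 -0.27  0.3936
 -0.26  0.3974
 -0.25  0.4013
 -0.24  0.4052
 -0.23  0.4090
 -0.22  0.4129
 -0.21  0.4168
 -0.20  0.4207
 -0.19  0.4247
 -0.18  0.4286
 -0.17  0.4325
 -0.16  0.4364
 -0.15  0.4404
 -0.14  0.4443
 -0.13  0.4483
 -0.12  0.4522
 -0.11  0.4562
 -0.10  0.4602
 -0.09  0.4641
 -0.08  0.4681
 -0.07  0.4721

0.4247

T = 0.75;  σ√T = 0.4417
d₁ = [ln(292/290) + (0.017 − 0.007 + 0.51²/2)·0.75] / 0.4417 = [0.0069 + 0.1050] / 0.4417 = 0.2534 ≈ 0.25
d₂ = d₁ − σ√T = 0.2534 − 0.4417 = -0.1883 ≈ -0.19
Pr(exercise) under Q = N(d₂) = 0.4247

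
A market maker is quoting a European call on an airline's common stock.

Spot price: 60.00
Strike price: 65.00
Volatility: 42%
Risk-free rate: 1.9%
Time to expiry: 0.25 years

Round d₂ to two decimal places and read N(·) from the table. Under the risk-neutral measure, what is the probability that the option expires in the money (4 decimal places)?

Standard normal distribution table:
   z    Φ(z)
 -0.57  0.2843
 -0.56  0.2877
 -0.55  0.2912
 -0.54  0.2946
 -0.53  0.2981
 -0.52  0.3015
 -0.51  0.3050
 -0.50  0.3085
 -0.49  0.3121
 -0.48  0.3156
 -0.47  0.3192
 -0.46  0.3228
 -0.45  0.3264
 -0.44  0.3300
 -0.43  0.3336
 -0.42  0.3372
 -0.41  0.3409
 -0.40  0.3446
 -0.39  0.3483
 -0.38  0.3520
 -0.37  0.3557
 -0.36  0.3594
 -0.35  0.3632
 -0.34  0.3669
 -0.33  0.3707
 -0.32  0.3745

0.3228

σ√T = 0.42 × 0.5000 = 0.2100
d₁ = [ln(60/65) + (0.019 + 0.42²/2)·0.25] / 0.2100 = [-0.0800 + 0.0268] / 0.2100 = -0.2535 ≈ -0.25
d₂ = d₁ − σ√T = -0.2535 − 0.2100 = -0.4635 ≈ -0.46
Pr(exercise) under Q = N(d₂) = 0.3228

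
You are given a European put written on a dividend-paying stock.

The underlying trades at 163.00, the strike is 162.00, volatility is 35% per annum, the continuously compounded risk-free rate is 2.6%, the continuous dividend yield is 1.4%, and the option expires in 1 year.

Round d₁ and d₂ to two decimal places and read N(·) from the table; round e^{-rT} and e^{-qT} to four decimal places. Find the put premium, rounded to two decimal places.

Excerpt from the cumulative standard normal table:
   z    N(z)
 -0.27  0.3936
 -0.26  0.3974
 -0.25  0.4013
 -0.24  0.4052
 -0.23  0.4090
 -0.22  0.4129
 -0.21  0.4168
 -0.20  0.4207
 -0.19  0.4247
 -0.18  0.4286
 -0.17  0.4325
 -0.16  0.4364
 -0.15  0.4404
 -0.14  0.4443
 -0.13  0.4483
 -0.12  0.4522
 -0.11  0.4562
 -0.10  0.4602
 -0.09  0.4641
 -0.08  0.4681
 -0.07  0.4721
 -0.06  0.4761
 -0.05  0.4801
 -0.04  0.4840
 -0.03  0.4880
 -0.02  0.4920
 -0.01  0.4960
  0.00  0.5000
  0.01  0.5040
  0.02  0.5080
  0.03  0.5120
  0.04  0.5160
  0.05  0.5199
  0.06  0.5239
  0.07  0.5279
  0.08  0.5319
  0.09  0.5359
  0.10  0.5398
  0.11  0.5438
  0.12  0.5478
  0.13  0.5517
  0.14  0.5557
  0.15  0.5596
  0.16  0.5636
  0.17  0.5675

σ√T = 0.35·√1 = 0.3500
d₁ = [ln(163/162) + (0.026 − 0.014 + ½·0.35²)·1] / (σ√T) = (0.0062 + 0.0732) / 0.3500 = 0.2269 → 0.23
d₂ = 0.2269 − 0.3500 = -0.1231 → -0.12
exp(−qT) = exp(−0.014·1) = 0.9861;  exp(−rT) = exp(−0.026·1) = 0.9743
N(−d₂) = N(0.12) = 0.5478;  N(−d₁) = N(-0.23) = 0.4090
P = 162·0.9743·0.5478 − 163·0.9861·0.4090 = 86.4629 − 65.7403 = 20.7226

20.72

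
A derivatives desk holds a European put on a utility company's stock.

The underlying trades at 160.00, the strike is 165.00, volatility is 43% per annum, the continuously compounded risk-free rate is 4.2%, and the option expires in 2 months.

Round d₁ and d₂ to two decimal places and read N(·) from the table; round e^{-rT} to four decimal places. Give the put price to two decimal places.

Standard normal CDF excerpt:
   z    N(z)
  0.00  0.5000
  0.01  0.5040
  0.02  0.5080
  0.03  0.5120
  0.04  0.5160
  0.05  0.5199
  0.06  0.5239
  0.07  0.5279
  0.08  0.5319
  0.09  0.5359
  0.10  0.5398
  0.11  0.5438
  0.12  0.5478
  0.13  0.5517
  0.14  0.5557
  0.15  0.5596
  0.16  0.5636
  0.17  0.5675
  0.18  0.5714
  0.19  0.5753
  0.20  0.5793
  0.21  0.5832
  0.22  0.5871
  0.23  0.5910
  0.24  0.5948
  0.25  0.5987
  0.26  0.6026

13.01

σ√T = 0.43 × 0.4082 = 0.1755
d₁ = [ln(160/165) + (0.042 + 0.43²/2)·0.1667] / 0.1755 = [-0.0308 + 0.0224] / 0.1755 = -0.0476 which rounds to -0.05
d₂ = d₁ − σ√T = -0.0476 − 0.1755 = -0.2232 which rounds to -0.22
e^(−rT) = e^(−0.042·0.1667) = 0.9930
N(−d₂) = N(0.22) = 0.5871;  N(−d₁) = N(0.05) = 0.5199
P = 165·0.9930·0.5871 − 160·0.5199 = 96.1934 − 83.1840 = 13.0094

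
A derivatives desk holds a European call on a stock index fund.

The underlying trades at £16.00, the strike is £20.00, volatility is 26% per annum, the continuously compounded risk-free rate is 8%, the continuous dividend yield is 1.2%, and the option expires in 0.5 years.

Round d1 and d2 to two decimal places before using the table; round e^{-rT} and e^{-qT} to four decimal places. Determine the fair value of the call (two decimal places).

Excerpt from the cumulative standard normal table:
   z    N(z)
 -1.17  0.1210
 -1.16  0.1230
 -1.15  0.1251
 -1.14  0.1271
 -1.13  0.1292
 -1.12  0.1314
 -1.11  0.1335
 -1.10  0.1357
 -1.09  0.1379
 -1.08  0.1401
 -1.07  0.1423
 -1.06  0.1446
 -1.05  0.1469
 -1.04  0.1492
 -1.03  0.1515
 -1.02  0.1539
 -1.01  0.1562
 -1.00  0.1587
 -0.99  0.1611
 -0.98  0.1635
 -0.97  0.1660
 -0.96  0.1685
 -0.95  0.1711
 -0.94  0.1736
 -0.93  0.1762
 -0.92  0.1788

σ√T = 0.26·√0.5 = 0.1838
ln(S/K) + (r − q + σ²/2)T = ln(16/20) + (0.08 − 0.012 + 0.26²/2)·0.5 = -0.2231 + 0.0509 = -0.1722
d₁ = -0.1722 / 0.1838 = -0.9369 ≈ -0.94
d₂ = d₁ − σ√T = -0.9369 − 0.1838 = -1.1207 ≈ -1.12
e^(−qT) = e^(−0.012·0.5) = 0.9940;  e^(−rT) = e^(−0.08·0.5) = 0.9608
C = 16·0.9940·N(-0.94) − 20·0.9608·N(-1.12) = 16·0.9940·0.1736 − 20·0.9608·0.1314 = 2.7609 − 2.5250 = 0.2360

£0.24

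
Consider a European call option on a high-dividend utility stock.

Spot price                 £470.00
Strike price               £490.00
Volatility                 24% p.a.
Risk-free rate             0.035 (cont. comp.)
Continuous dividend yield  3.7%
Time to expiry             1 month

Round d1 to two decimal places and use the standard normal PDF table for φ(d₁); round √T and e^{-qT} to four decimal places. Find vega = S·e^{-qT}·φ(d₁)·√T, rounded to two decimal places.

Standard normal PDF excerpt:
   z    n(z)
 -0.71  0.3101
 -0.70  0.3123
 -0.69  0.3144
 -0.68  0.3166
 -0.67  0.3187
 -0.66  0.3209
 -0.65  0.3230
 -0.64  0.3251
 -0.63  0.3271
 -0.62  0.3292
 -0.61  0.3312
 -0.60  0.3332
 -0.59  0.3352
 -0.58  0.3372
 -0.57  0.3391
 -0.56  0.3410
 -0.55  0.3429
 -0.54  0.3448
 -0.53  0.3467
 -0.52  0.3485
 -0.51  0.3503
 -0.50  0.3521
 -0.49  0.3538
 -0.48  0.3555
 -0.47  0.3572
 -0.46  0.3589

45.87

T = 0.08333;  σ√T = 0.0693
d₁ = [ln(470/490) + (0.035 − 0.037 + 0.24²/2)·0.08333] / 0.0693 = [-0.0417 + 0.0022] / 0.0693 = -0.5693 ⇒ -0.57
√T = √0.08333 = 0.2887
φ(d₁) = φ(-0.57) = 0.3391
exp(−qT) = exp(−0.037·0.08333) = 0.9969
vega = S·exp(−qT)·φ(d₁)·√T = 470·0.9969·0.3391·0.2887 = 45.8695
(Vega is the same for a European call and put with the same parameters.)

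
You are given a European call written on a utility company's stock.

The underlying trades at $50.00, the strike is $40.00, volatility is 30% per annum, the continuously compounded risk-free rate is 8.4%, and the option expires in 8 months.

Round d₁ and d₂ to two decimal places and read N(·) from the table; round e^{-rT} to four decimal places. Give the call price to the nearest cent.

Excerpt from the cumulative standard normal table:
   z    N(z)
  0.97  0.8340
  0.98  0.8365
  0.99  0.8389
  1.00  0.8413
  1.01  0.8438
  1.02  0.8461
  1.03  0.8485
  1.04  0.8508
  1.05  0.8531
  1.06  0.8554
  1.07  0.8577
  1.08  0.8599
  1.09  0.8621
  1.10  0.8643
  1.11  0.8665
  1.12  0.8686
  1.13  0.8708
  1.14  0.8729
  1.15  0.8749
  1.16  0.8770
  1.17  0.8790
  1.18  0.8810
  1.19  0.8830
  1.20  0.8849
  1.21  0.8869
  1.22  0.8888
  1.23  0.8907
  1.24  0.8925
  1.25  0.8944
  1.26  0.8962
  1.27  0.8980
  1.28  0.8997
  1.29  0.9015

σ√T = 0.3 × 0.8165 = 0.2449
d₁ = [ln(50/40) + (0.084 + 0.3²/2)·0.6667] / 0.2449 = [0.2231 + 0.0860] / 0.2449 = 1.2621 → 1.26
d₂ = d₁ − σ√T = 1.2621 − 0.2449 = 1.0171 → 1.02
exp(−rT) = exp(−0.084·0.6667) = 0.9455
N(d₁) = N(1.26) = 0.8962;  N(d₂) = N(1.02) = 0.8461
C = 50·0.8962 − 40·0.9455·0.8461 = 44.8100 − 31.9995 = 12.8105

$12.81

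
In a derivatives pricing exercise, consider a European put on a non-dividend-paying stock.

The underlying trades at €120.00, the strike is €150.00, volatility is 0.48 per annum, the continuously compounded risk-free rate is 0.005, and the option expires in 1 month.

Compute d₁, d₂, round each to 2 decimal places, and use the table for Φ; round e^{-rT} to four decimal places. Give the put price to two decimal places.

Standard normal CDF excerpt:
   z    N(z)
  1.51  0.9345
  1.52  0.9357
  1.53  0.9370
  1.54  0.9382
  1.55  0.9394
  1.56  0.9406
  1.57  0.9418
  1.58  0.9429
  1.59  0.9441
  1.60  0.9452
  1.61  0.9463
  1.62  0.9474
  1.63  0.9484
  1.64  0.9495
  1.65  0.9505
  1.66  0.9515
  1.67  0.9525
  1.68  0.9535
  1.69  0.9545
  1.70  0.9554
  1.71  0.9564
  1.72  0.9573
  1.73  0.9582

€30.38

σ√T = 0.48·√0.08333 = 0.1386
d₁ = [ln(120/150) + (0.005 + ½·0.48²)·0.08333] / (σ√T) = (-0.2231 + 0.0100) / 0.1386 = -1.5381 which rounds to -1.54
d₂ = -1.5381 − 0.1386 = -1.6767 which rounds to -1.68
exp(−rT) = exp(−0.005·0.08333) = 0.9996
N(−d₂) = N(1.68) = 0.9535;  N(−d₁) = N(1.54) = 0.9382
P = 150·0.9996·0.9535 − 120·0.9382 = 142.9678 − 112.5840 = 30.3838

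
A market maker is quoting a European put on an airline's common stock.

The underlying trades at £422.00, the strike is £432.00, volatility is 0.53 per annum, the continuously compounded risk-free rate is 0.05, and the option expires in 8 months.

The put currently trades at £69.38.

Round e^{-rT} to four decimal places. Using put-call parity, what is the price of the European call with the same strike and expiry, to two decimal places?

e^(−rT) = e^(−0.05·0.6667) = 0.9672
Put-call parity: C − P = S − K·e^(−rT) = 422 − 432·0.9672 = 422 − 417.8304 = 4.1696
C = P + (C − P) = 69.38 + (4.1696) = 73.5496

£73.55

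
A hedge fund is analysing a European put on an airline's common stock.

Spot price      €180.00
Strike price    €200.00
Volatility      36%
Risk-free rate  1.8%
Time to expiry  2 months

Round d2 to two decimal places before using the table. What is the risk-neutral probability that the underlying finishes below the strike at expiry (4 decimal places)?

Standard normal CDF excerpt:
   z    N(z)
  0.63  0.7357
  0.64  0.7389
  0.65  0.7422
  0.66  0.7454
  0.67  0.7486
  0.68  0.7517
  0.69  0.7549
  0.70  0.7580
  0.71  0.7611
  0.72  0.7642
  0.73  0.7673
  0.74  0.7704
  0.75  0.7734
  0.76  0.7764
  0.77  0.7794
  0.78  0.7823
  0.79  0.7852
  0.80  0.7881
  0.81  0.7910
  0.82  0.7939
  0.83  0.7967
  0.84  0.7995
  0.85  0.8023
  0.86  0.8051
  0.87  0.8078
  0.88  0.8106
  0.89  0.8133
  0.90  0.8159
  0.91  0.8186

0.7794

T = 0.1667;  σ√T = 0.1470
d₁ = [ln(180/200) + (0.018 + 0.36²/2)·0.1667] / 0.1470 = [-0.1054 + 0.0138] / 0.1470 = -0.6230 ≈ -0.62
d₂ = d₁ − σ√T = -0.6230 − 0.1470 = -0.7700 ≈ -0.77
Pr(exercise) under Q = N(−d₂) = N(0.77) = 0.7794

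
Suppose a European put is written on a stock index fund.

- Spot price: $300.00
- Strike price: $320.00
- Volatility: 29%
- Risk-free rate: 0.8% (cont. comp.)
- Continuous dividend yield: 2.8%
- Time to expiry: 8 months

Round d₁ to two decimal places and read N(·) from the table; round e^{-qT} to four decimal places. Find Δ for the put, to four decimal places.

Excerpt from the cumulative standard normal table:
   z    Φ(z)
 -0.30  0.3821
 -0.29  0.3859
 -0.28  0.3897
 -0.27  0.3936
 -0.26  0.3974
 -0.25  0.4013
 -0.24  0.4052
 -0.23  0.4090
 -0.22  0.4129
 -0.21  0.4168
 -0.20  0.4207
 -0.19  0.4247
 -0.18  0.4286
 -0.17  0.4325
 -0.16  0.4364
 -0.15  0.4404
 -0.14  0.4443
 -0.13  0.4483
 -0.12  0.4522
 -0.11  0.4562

-0.5724

σ√T = 0.29·√0.6667 = 0.2368
d₁ = [ln(300/320) + (0.008 − 0.028 + 0.29²/2)·0.6667] / 0.2368 = [-0.0645 + 0.0147] / 0.2368 = -0.2105 which rounds to -0.21
N(d₁) = N(-0.21) = 0.4168
Δ_put = exp(−qT)·(N(d₁) − 1) = 0.9815·(0.4168 − 1) = -0.5724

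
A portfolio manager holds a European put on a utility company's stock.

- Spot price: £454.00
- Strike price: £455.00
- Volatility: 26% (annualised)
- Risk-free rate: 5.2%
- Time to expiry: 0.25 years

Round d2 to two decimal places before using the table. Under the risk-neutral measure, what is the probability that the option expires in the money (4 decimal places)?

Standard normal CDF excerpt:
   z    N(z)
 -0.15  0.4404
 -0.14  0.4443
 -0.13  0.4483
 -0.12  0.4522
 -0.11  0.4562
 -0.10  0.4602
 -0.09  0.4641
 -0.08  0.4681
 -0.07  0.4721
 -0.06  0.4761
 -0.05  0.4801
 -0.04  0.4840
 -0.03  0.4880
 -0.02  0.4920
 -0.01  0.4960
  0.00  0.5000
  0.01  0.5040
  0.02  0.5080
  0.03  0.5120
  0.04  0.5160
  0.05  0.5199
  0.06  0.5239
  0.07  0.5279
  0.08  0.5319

σ√T = 0.26 × 0.5000 = 0.1300
d₁ = [ln(454/455) + (0.052 + 0.26²/2)·0.25] / 0.1300 = [-0.0022 + 0.0215] / 0.1300 = 0.1481 ⇒ 0.15
d₂ = d₁ − σ√T = 0.1481 − 0.1300 = 0.0181 ⇒ 0.02
Risk-neutral Pr[S_T < K] = N(−d₂) = N(-0.02) = 0.4920

0.4920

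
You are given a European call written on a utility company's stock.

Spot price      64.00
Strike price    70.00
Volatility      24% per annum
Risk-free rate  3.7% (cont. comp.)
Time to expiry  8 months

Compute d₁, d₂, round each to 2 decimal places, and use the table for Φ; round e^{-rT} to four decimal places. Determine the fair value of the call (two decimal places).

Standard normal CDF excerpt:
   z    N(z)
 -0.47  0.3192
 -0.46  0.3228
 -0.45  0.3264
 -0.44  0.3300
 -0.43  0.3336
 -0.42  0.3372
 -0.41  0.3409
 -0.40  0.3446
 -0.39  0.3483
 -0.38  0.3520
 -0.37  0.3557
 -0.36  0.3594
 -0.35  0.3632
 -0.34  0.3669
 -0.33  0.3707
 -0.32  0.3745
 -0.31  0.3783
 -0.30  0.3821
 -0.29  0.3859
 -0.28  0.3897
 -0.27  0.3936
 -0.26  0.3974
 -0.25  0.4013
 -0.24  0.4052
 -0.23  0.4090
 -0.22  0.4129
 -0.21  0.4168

3.39

σ√T = 0.24 × 0.8165 = 0.1960
d₁ = [ln(64/70) + (0.037 + 0.24²/2)·0.6667] / 0.1960 = [-0.0896 + 0.0439] / 0.1960 = -0.2334 ⇒ -0.23
d₂ = d₁ − σ√T = -0.2334 − 0.1960 = -0.4294 ⇒ -0.43
e^(−rT) = e^(−0.037·0.6667) = 0.9756
N(d₁) = N(-0.23) = 0.4090;  N(d₂) = N(-0.43) = 0.3336
C = 64·0.4090 − 70·0.9756·0.3336 = 26.1760 − 22.7822 = 3.3938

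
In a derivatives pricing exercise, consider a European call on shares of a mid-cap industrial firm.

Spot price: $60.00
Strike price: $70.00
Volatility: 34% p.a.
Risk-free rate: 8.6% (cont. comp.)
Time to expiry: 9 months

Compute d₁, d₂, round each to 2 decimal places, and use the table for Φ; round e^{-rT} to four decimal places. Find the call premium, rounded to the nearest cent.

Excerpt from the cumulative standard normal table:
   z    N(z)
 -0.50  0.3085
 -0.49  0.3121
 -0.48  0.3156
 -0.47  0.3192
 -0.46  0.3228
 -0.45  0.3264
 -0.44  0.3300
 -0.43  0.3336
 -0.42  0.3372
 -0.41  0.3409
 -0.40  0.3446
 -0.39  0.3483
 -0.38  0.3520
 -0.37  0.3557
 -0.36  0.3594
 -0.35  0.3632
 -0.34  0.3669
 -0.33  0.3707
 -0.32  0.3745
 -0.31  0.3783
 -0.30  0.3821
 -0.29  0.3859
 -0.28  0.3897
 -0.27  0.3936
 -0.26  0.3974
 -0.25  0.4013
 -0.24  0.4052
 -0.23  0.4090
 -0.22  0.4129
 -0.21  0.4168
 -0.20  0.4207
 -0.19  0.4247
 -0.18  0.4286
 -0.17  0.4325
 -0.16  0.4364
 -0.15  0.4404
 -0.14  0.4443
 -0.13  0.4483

T = 0.75;  σ√T = 0.2944
ln(S/K) + (r + σ²/2)T = ln(60/70) + (0.086 + 0.34²/2)·0.75 = -0.1542 + 0.1079 = -0.0463
d₁ = -0.0463 / 0.2944 = -0.1572 → -0.16
d₂ = d₁ − σ√T = -0.1572 − 0.2944 = -0.4517 → -0.45
exp(−rT) = exp(−0.086·0.75) = 0.9375
C = 60·N(-0.16) − 70·0.9375·N(-0.45) = 60·0.4364 − 70·0.9375·0.3264 = 26.1840 − 21.4200 = 4.7640

$4.76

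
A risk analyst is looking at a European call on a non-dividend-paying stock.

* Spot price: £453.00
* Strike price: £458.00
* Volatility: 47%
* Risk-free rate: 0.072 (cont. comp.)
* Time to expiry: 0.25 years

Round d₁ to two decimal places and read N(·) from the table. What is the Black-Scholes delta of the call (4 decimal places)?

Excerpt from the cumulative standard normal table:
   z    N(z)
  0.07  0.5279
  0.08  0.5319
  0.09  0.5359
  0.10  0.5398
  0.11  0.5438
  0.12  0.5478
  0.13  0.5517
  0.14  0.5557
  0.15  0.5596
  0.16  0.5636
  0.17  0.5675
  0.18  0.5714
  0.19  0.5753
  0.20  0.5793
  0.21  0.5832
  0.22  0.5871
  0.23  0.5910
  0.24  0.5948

0.5596

σ√T = 0.47·√0.25 = 0.2350
d₁ = [ln(453/458) + (0.072 + ½·0.47²)·0.25] / (σ√T) = (-0.0110 + 0.0456) / 0.2350 = 0.1474 which rounds to 0.15
N(d₁) = N(0.15) = 0.5596
Δ_call = N(d₁) = 0.5596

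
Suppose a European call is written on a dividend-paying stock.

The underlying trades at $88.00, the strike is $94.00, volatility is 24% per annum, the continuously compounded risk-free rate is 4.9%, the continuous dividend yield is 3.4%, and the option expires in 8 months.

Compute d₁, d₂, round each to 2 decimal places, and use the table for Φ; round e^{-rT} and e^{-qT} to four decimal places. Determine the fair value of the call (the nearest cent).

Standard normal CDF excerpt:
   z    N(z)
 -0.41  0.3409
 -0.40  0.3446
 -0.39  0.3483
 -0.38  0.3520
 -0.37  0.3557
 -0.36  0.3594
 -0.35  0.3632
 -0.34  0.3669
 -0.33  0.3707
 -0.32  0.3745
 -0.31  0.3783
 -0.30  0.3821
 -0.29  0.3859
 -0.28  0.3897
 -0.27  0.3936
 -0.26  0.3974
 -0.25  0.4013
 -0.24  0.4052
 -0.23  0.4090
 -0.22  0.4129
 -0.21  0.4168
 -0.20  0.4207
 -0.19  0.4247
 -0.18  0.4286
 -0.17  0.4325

σ√T = 0.24·√0.6667 = 0.1960
d₁ = [ln(88/94) + (0.049 − 0.034 + 0.24²/2)·0.6667] / 0.1960 = [-0.0660 + 0.0292] / 0.1960 = -0.1876 ⇒ -0.19
d₂ = d₁ − σ√T = -0.1876 − 0.1960 = -0.3835 ⇒ -0.38
e^(−qT) = e^(−0.034·0.6667) = 0.9776;  e^(−rT) = e^(−0.049·0.6667) = 0.9679
N(d₁) = N(-0.19) = 0.4247;  N(d₂) = N(-0.38) = 0.3520
C = 88·0.9776·0.4247 − 94·0.9679·0.3520 = 36.5364 − 32.0259 = 4.5106

$4.51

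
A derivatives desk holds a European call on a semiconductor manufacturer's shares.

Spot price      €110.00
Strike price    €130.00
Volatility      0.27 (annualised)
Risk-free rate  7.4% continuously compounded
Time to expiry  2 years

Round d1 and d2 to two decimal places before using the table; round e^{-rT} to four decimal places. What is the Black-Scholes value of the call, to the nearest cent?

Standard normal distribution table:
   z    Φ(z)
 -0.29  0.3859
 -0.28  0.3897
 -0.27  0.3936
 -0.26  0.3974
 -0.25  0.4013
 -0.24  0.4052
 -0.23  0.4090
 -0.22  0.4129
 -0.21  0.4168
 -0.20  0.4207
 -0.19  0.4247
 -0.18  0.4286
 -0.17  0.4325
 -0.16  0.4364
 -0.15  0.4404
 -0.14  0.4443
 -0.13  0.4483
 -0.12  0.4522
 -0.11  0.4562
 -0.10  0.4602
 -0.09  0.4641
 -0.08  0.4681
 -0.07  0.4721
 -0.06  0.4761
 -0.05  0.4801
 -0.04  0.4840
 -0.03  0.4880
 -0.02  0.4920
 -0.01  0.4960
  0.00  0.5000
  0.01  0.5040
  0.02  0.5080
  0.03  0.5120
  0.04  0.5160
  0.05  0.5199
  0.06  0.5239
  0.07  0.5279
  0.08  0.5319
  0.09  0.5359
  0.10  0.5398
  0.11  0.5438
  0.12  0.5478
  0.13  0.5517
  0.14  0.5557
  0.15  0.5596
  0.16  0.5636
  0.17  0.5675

T = 2;  σ√T = 0.3818
d₁ = [ln(110/130) + (0.074 + 0.27²/2)·2] / 0.3818 = [-0.1671 + 0.2209] / 0.3818 = 0.1410 ⇒ 0.14
d₂ = d₁ − σ√T = 0.1410 − 0.3818 = -0.2408 ⇒ -0.24
e^(−rT) = e^(−0.074·2) = 0.8624
N(d₁) = N(0.14) = 0.5557;  N(d₂) = N(-0.24) = 0.4052
C = 110·0.5557 − 130·0.8624·0.4052 = 61.1270 − 45.4278 = 15.6992

€15.70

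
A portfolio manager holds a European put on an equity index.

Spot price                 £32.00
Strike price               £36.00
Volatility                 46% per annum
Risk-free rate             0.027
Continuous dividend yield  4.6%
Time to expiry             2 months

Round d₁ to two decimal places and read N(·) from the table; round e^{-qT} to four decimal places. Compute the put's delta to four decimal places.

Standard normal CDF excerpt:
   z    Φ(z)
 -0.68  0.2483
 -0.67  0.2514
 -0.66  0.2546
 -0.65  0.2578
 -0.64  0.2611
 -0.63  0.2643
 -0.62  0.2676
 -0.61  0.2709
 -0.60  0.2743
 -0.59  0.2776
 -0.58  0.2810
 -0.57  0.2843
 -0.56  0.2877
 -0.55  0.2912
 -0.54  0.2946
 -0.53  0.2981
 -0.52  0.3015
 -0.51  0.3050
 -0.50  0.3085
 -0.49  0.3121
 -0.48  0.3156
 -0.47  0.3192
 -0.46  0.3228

-0.7034

T = 0.1667;  σ√T = 0.1878
d₁ = [ln(32/36) + (0.027 − 0.046 + 0.46²/2)·0.1667] / 0.1878 = [-0.1178 + 0.0145] / 0.1878 = -0.5502 → -0.55
N(d₁) = N(-0.55) = 0.2912
Δ_put = e^(−qT)·(N(d₁) − 1) = 0.9924·(0.2912 − 1) = -0.7034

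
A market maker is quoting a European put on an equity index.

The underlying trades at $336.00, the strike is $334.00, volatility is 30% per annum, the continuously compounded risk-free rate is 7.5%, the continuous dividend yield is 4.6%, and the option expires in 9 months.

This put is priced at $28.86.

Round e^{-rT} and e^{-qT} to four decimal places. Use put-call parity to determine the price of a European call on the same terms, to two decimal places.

$37.74

e^(−qT) = e^(−0.046·0.75) = 0.9661;  e^(−rT) = e^(−0.075·0.75) = 0.9453
Put-call parity: C − P = S·e^(−qT) − K·e^(−rT) = 336·0.9661 − 334·0.9453 = 324.6096 − 315.7302 = 8.8794
C = P + (C − P) = 28.86 + (8.8794) = 37.7394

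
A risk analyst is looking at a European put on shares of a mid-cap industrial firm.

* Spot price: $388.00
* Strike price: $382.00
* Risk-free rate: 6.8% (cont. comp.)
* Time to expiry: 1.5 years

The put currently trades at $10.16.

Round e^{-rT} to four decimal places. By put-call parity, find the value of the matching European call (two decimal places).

$53.21

exp(−rT) = exp(−0.068·1.5) = 0.9030
Put-call parity: C − P = S − K·e^(−rT) = 388 − 382·0.9030 = 388 − 344.9460 = 43.0540
C = P + (C − P) = 10.16 + (43.0540) = 53.2140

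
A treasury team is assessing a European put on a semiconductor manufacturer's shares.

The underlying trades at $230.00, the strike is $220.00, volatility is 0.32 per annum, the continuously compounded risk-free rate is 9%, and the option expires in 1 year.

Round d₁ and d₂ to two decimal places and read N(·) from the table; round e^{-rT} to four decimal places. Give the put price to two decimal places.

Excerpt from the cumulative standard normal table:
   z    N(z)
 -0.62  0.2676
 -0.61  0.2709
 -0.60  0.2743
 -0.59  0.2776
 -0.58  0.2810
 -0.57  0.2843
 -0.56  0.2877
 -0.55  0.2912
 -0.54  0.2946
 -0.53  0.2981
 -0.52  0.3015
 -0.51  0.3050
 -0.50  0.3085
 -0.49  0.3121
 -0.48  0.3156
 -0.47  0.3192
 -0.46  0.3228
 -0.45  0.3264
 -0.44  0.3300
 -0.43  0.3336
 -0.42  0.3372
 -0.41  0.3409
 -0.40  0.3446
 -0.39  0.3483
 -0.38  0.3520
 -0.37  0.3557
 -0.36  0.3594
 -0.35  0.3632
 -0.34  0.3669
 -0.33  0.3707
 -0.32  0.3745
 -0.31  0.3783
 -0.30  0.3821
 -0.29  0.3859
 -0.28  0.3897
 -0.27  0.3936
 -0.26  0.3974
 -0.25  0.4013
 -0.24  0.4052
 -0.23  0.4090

σ√T = 0.32 × 1.0000 = 0.3200
ln(S/K) + (r + σ²/2)T = ln(230/220) + (0.09 + 0.32²/2)·1 = 0.0445 + 0.1412 = 0.1857
d₁ = 0.1857 / 0.3200 = 0.5802 which rounds to 0.58
d₂ = d₁ − σ√T = 0.5802 − 0.3200 = 0.2602 which rounds to 0.26
e^(−rT) = e^(−0.09·1) = 0.9139
N(−d₂) = N(-0.26) = 0.3974;  N(−d₁) = N(-0.58) = 0.2810
P = 220·0.9139·0.3974 − 230·0.2810 = 79.9004 − 64.6300 = 15.2704

$15.27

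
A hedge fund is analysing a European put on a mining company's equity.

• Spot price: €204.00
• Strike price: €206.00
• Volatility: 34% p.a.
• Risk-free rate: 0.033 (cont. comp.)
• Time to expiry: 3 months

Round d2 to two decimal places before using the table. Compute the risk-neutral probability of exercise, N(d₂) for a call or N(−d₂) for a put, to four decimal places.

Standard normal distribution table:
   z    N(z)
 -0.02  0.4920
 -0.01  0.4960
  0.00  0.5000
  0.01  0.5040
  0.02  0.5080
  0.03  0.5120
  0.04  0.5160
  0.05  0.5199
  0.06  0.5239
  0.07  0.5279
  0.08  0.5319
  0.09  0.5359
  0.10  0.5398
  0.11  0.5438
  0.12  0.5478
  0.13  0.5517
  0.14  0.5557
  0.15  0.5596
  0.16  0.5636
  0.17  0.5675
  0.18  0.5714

σ√T = 0.34·√0.25 = 0.1700
d₁ = [ln(204/206) + (0.033 + 0.34²/2)·0.25] / 0.1700 = [-0.0098 + 0.0227] / 0.1700 = 0.0761 ⇒ 0.08
d₂ = d₁ − σ√T = 0.0761 − 0.1700 = -0.0939 ⇒ -0.09
Pr(exercise) under Q = N(−d₂) = N(0.09) = 0.5359

0.5359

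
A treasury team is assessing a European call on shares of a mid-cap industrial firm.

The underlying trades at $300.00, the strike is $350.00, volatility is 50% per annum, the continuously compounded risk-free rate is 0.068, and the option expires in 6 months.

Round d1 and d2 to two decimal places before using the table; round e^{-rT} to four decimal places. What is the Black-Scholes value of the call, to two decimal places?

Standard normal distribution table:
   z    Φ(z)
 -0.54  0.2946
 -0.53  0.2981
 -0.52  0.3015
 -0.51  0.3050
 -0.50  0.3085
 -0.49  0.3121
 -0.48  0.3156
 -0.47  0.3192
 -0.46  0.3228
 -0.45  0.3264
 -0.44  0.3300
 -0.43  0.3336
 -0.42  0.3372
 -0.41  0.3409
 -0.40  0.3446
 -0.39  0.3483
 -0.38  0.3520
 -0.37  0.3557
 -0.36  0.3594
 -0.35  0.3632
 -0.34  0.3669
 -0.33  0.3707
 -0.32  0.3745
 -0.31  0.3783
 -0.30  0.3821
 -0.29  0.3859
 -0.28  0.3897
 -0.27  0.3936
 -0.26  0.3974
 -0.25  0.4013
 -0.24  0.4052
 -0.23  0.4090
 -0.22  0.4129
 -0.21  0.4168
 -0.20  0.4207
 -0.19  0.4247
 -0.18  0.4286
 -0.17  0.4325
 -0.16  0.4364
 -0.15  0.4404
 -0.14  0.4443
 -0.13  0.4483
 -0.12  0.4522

$28.92

σ√T = 0.5·√0.5 = 0.3536
ln(S/K) + (r + σ²/2)T = ln(300/350) + (0.068 + 0.5²/2)·0.5 = -0.1542 + 0.0965 = -0.0577
d₁ = -0.0577 / 0.3536 = -0.1631 ⇒ -0.16
d₂ = d₁ − σ√T = -0.1631 − 0.3536 = -0.5166 ⇒ -0.52
e^(−rT) = e^(−0.068·0.5) = 0.9666
C = 300·N(-0.16) − 350·0.9666·N(-0.52) = 300·0.4364 − 350·0.9666·0.3015 = 130.9200 − 102.0005 = 28.9195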